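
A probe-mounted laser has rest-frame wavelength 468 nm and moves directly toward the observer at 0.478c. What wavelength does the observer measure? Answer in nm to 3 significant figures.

λ_obs ≈ 278 nm

Relativistic Doppler: λ_obs = λ_src √((1−β)/(1+β))
= 468 × √(0.52200/1.4780) = 468 × 0.59429 = 278 nm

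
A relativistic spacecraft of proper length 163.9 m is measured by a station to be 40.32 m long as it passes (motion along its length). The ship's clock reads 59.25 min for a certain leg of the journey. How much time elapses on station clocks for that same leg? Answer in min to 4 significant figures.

Length contraction ⇒ γ = L₀/L = 163.9/40.32 = 4.06498
Time dilation: Δt = γτ₀ = 4.06498 × 59.25 min = 240.9 min

Δt ≈ 240.9 min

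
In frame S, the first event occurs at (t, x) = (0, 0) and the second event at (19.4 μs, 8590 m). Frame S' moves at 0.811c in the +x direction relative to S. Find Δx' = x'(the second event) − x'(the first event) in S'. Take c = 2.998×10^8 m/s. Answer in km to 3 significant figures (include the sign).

Δx' ≈ 6.62 km

γ = 1/√(1 − 0.811²) = 1.7093
Δx' = γ(Δx − vΔt) = 1.7093 × (8590 m − 0.811×(2.998×10^8 m/s)×19.4×10^-6 s)
= 1.7093 × (3873.1 m) = 6.62 km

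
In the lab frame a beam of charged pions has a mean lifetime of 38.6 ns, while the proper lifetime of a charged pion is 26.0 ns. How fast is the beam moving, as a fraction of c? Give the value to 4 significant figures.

γ = Δt/τ₀ = 38.6/26.0 = 1.48462
β = √(1 − 1/γ²) = √(1 − 1/1.48462²) = 0.7391

β ≈ 0.7391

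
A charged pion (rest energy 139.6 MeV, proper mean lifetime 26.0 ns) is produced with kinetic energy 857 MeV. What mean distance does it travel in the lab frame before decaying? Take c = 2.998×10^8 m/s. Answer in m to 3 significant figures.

γ = 1 + K/(m₀c²) = 1 + 857/139.6 = 7.1390
β = √(1 − 1/γ²) = 0.99014
Dilated lifetime: γτ₀ = 7.1390 × 26.0 ns = 185.61 ns
d = βc·γτ₀ = 0.99014 × (2.998×10^8 m/s) × 1.8561×10^-7 s = 55.1 m

d ≈ 55.1 m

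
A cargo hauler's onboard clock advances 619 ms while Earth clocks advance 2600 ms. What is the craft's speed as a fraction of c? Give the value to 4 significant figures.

γ = Δt/τ₀ = 2600/619 = 4.20032
β = √(1 − 1/γ²) = √(1 − 1/4.20032²) = 0.9712

β ≈ 0.9712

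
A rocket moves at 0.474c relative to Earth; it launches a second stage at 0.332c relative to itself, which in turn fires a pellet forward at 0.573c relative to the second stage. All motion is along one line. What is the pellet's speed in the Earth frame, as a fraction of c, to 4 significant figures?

Compose boost 2: (0.332 + 0.474)/(1 + 0.332×0.474) = 0.8060/1.15737 = 0.696408
Compose boost 3: (0.573 + 0.696408)/(1 + 0.573×0.696408) = 1.26941/1.39904 = 0.9073

u ≈ 0.9073c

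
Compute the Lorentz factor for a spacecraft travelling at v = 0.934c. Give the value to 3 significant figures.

γ = 1/√(1 − β²) = 1/√(1 − 0.934²) = 1/√(0.12764) = 2.80

γ ≈ 2.80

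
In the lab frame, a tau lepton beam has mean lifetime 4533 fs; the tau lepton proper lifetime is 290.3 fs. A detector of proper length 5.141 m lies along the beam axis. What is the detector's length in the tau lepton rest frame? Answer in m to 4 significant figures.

L ≈ 0.3292 m

Time dilation ⇒ γ = Δt/τ₀ = 4533/290.3 = 15.6149
Length contraction: L = L₀/γ = 5.141/15.6149 = 0.3292 m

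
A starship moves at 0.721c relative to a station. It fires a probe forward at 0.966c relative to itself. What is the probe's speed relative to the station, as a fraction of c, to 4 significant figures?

Relativistic velocity addition: u = (u' + v)/(1 + u'v/c²)
= (0.966 + 0.721)/(1 + 0.966×0.721) = 1.687/1.69649 = 0.9944

u ≈ 0.9944c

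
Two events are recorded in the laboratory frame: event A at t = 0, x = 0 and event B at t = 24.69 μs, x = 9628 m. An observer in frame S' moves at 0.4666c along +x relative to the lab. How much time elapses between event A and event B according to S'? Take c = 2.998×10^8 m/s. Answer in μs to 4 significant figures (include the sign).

γ = 1/√(1 − 0.4666²) = 1.13062
Δt' = γ(Δt − vΔx/c²) = 1.13062 × (24.69 μs − 0.4666×9628 m / (2.998×10^8 m/s))
= 1.13062 × (9.70526 μs) = 10.97 μs

Δt' ≈ 10.97 μs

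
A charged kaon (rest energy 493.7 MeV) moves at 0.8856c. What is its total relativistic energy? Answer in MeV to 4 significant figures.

γ = 1/√(1 − 0.8856²) = 2.15309
E = γm₀c² = 2.15309 × 493.7 MeV = 1063 MeV

E ≈ 1063 MeV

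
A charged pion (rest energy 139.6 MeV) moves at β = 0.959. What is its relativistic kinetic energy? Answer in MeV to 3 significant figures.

K ≈ 353 MeV

γ = 1/√(1 − 0.959²) = 3.5285
K = (γ − 1)m₀c² = (3.5285 − 1) × 139.6 MeV = 2.5285 × 139.6 MeV = 353 MeV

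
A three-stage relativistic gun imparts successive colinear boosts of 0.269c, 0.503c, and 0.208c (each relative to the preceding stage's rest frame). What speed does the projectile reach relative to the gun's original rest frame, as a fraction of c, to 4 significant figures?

u ≈ 0.7780c

Compose boost 2: (0.503 + 0.269)/(1 + 0.503×0.269) = 0.7720/1.13531 = 0.679992
Compose boost 3: (0.208 + 0.679992)/(1 + 0.208×0.679992) = 0.887992/1.14144 = 0.7780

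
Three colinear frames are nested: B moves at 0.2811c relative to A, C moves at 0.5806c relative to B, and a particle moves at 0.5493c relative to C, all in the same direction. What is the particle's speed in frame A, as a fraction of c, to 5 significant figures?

u ≈ 0.91697c

Compose boost 2: (0.5806 + 0.2811)/(1 + 0.5806×0.2811) = 0.86170/1.163207 = 0.7407970
Compose boost 3: (0.5493 + 0.7407970)/(1 + 0.5493×0.7407970) = 1.290097/1.406920 = 0.91697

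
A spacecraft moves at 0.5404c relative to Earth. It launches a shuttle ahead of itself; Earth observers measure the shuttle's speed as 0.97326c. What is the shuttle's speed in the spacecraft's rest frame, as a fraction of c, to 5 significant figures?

Inverse velocity addition: u' = (u − v)/(1 − uv/c²)
= (0.97326 − 0.5404)/(1 − 0.97326×0.5404) = 0.43286/0.4740503 = 0.91311

u' ≈ 0.91311c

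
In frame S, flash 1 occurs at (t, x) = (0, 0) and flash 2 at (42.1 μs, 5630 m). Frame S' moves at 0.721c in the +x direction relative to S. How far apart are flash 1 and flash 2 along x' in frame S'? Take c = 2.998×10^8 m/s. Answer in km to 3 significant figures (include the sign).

Δx' ≈ -5.01 km

γ = 1/√(1 − 0.721²) = 1.4431
Δx' = γ(Δx − vΔt) = 1.4431 × (5630 m − 0.721×(2.998×10^8 m/s)×42.1×10^-6 s)
= 1.4431 × (-3470.2 m) = -5.01 km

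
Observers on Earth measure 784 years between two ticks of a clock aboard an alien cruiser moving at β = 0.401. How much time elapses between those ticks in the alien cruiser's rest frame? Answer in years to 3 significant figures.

γ = 1/√(1 − 0.401²) = 1.0916
Proper time: τ₀ = Δt/γ = 784/1.0916 = 718 years

τ₀ ≈ 718 years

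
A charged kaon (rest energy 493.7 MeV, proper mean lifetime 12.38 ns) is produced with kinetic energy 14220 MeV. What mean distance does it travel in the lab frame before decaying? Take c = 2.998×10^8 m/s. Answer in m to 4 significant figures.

γ = 1 + K/(m₀c²) = 1 + 14220/493.7 = 29.8029
β = √(1 − 1/γ²) = 0.999437
Dilated lifetime: γτ₀ = 29.8029 × 12.38 ns = 368.960 ns
d = βc·γτ₀ = 0.999437 × (2.998×10^8 m/s) × 3.68960×10^-7 s = 110.6 m

d ≈ 110.6 m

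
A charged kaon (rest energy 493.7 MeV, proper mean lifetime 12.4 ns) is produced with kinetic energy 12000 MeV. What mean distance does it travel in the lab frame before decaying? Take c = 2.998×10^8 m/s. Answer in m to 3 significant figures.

γ = 1 + K/(m₀c²) = 1 + 12000/493.7 = 25.306
β = √(1 − 1/γ²) = 0.99922
Dilated lifetime: γτ₀ = 25.306 × 12.4 ns = 313.80 ns
d = βc·γτ₀ = 0.99922 × (2.998×10^8 m/s) × 3.1380×10^-7 s = 94.0 m

d ≈ 94.0 m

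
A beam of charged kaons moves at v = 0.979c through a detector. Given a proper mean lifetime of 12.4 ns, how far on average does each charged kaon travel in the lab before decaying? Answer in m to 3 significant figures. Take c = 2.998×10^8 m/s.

d ≈ 17.9 m

γ = 1/√(1 − 0.979²) = 4.9053
Dilated lifetime: Δt = γτ₀ = 4.9053 × 12.4 ns = 60.826 ns
d = vΔt = 0.979c × 60.826 ns = 2.9350×10^8 m/s × 6.0826×10^-8 s = 17.9 m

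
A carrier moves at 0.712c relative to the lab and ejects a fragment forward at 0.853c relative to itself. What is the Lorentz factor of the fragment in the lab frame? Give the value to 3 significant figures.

γ ≈ 4.39

u_lab = (0.853 + 0.712)/(1 + 0.853×0.712) = 1.565/1.60734 = 0.973661
γ = 1/√(1 − 0.973661²) = 4.39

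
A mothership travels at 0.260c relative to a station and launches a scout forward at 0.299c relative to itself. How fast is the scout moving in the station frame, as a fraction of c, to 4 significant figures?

Compose boost 2: (0.299 + 0.260)/(1 + 0.299×0.260) = 0.5590/1.07774 = 0.5187

u ≈ 0.5187c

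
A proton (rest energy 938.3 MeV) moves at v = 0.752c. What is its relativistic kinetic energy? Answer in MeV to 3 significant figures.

K ≈ 485 MeV

γ = 1/√(1 − 0.752²) = 1.5171
K = (γ − 1)m₀c² = (1.5171 − 1) × 938.3 MeV = 0.51708 × 938.3 MeV = 485 MeV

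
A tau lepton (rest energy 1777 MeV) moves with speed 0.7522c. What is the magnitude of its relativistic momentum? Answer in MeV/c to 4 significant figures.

p ≈ 2029 MeV/c

γ = 1/√(1 − 0.7522²) = 1.51760
p = γβm₀c = 1.51760 × 0.7522 × 1777 MeV/c = 2029 MeV/c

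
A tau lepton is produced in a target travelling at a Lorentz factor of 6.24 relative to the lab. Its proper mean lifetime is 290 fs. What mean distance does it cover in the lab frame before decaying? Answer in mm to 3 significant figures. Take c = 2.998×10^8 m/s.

d ≈ 0.536 mm

β = √(1 − 1/γ²) = √(1 − 1/6.24²) = 0.98708
Dilated lifetime: Δt = γτ₀ = 6.24 × 290 fs = 1809.6 fs
d = vΔt = 0.98708c × 1809.6 fs = 2.9593×10^8 m/s × 1.8096×10^-12 s = 0.536 mm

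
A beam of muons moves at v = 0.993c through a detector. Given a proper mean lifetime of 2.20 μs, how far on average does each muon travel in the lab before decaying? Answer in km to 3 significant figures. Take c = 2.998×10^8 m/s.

d ≈ 5.54 km

γ = 1/√(1 − 0.993²) = 8.4664
Dilated lifetime: Δt = γτ₀ = 8.4664 × 2.20 μs = 18.626 μs
d = vΔt = 0.993c × 18.626 μs = 2.9770×10^8 m/s × 1.8626×10^-5 s = 5.54 km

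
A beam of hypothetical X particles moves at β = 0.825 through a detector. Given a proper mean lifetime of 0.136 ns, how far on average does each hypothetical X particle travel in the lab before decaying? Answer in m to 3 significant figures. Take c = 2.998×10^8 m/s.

d ≈ 0.0595 m

γ = 1/√(1 − 0.825²) = 1.7695
Dilated lifetime: Δt = γτ₀ = 1.7695 × 0.136 ns = 0.24065 ns
d = vΔt = 0.825c × 0.24065 ns = 2.4734×10^8 m/s × 2.4065×10^-10 s = 0.0595 m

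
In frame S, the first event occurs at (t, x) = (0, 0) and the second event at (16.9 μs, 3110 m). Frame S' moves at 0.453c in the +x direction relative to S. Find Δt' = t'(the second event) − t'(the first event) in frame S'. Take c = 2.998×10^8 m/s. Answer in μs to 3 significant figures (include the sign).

γ = 1/√(1 − 0.453²) = 1.1217
Δt' = γ(Δt − vΔx/c²) = 1.1217 × (16.9 μs − 0.453×3110 m / (2.998×10^8 m/s))
= 1.1217 × (12.201 μs) = 13.7 μs

Δt' ≈ 13.7 μs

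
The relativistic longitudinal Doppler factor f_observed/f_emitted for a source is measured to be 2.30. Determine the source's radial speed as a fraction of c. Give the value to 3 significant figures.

f_obs/f_src = √((1+β)/(1−β)) = 2.30  ⇒  (1+β)/(1−β) = 5.2900
β = |1 − D²|/(1 + D²) = |1 − 5.2900|/(1 + 5.2900) = 0.682

β ≈ 0.682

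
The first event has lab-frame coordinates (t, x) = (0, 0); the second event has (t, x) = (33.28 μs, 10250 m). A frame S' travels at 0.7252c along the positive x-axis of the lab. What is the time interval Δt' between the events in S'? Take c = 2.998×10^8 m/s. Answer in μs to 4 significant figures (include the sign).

γ = 1/√(1 − 0.7252²) = 1.45235
Δt' = γ(Δt − vΔx/c²) = 1.45235 × (33.28 μs − 0.7252×10250 m / (2.998×10^8 m/s))
= 1.45235 × (8.48580 μs) = 12.32 μs

Δt' ≈ 12.32 μs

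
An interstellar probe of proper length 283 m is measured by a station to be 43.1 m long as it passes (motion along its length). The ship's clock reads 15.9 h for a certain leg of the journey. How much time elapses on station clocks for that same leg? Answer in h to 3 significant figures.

Length contraction ⇒ γ = L₀/L = 283/43.1 = 6.5661
Time dilation: Δt = γτ₀ = 6.5661 × 15.9 h = 104 h

Δt ≈ 104 h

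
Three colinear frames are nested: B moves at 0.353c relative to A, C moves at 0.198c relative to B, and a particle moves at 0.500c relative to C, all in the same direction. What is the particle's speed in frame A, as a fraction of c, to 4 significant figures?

u ≈ 0.8072c

Compose boost 2: (0.198 + 0.353)/(1 + 0.198×0.353) = 0.5510/1.06989 = 0.515004
Compose boost 3: (0.500 + 0.515004)/(1 + 0.500×0.515004) = 1.01500/1.25750 = 0.8072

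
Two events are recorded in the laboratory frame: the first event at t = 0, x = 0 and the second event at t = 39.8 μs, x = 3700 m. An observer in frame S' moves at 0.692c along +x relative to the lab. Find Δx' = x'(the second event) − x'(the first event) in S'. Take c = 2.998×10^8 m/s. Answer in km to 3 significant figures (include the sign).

γ = 1/√(1 − 0.692²) = 1.3852
Δx' = γ(Δx − vΔt) = 1.3852 × (3700 m − 0.692×(2.998×10^8 m/s)×39.8×10^-6 s)
= 1.3852 × (-4557.0 m) = -6.31 km

Δx' ≈ -6.31 km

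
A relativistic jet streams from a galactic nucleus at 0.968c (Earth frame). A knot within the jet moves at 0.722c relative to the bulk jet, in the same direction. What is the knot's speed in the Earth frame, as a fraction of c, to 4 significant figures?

u ≈ 0.9948c

Relativistic velocity addition: u = (u' + v)/(1 + u'v/c²)
= (0.722 + 0.968)/(1 + 0.722×0.968) = 1.690/1.69890 = 0.9948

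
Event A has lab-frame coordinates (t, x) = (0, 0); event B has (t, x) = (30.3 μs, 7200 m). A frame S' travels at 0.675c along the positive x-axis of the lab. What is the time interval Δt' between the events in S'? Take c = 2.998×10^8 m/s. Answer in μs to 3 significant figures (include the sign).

Δt' ≈ 19.1 μs

γ = 1/√(1 − 0.675²) = 1.3553
Δt' = γ(Δt − vΔx/c²) = 1.3553 × (30.3 μs − 0.675×7200 m / (2.998×10^8 m/s))
= 1.3553 × (14.089 μs) = 19.1 μs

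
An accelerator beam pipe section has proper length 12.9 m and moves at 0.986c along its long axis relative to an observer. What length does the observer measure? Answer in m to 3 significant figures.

L ≈ 2.15 m

γ = 1/√(1 − 0.986²) = 5.9972
Length contraction: L = L₀/γ = 12.9/5.9972 = 2.15 m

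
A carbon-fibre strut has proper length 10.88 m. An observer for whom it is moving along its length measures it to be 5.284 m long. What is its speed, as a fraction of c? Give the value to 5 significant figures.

γ = L₀/L = 10.88/5.284 = 2.059046
β = √(1 − 1/γ²) = 0.87415

β ≈ 0.87415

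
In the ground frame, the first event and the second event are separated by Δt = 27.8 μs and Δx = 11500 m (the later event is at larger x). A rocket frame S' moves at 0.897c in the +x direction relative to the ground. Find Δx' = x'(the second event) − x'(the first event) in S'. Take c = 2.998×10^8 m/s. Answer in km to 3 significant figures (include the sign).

γ = 1/√(1 − 0.897²) = 2.2623
Δx' = γ(Δx − vΔt) = 2.2623 × (11500 m − 0.897×(2.998×10^8 m/s)×27.8×10^-6 s)
= 2.2623 × (4024.0 m) = 9.10 km

Δx' ≈ 9.10 km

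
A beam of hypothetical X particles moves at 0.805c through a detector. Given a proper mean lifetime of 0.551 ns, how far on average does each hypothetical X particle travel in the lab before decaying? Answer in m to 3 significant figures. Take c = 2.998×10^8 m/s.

d ≈ 0.224 m

γ = 1/√(1 − 0.805²) = 1.6856
Dilated lifetime: Δt = γτ₀ = 1.6856 × 0.551 ns = 0.92874 ns
d = vΔt = 0.805c × 0.92874 ns = 2.4134×10^8 m/s × 9.2874×10^-10 s = 0.224 m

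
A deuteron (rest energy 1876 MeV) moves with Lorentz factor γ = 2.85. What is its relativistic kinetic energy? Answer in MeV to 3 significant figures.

K ≈ 3470 MeV

γ = 2.85 (given)
K = (γ − 1)m₀c² = (2.85 − 1) × 1876 MeV = 1.8500 × 1876 MeV = 3470 MeV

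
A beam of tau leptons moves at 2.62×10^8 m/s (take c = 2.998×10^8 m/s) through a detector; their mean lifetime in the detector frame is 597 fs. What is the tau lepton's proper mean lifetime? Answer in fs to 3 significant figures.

τ₀ ≈ 290 fs

β = v/c = 2.62×10^8 / 2.998×10^8 = 0.87392
γ = 1/√(1 − 0.87392²) = 2.0573
Proper time: τ₀ = Δt/γ = 597/2.0573 = 290 fs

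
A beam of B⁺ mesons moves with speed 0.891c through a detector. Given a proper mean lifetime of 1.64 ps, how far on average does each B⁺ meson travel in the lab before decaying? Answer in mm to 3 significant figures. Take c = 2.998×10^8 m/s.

γ = 1/√(1 − 0.891²) = 2.2026
Dilated lifetime: Δt = γτ₀ = 2.2026 × 1.64 ps = 3.6123 ps
d = vΔt = 0.891c × 3.6123 ps = 2.6712×10^8 m/s × 3.6123×10^-12 s = 0.965 mm

d ≈ 0.965 mm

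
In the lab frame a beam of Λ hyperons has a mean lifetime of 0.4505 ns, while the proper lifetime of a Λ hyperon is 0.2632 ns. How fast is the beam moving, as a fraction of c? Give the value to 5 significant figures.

γ = Δt/τ₀ = 0.4505/0.2632 = 1.711626
β = √(1 − 1/γ²) = √(1 − 1/1.711626²) = 0.81158

β ≈ 0.81158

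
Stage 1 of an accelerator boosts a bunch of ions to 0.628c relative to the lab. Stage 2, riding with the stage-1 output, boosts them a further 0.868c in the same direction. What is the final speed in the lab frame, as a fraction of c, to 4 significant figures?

u ≈ 0.9682c

Compose boost 2: (0.868 + 0.628)/(1 + 0.868×0.628) = 1.496/1.54510 = 0.9682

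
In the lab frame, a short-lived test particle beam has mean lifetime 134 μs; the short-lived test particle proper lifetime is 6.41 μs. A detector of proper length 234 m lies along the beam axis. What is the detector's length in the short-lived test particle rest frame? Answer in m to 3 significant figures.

L ≈ 11.2 m

Time dilation ⇒ γ = Δt/τ₀ = 134/6.41 = 20.905
Length contraction: L = L₀/γ = 234/20.905 = 11.2 m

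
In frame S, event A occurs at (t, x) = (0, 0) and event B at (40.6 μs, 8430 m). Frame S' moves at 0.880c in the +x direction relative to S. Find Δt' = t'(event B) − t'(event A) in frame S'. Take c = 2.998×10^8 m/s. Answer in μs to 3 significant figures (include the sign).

γ = 1/√(1 − 0.880²) = 2.1054
Δt' = γ(Δt − vΔx/c²) = 2.1054 × (40.6 μs − 0.880×8430 m / (2.998×10^8 m/s))
= 2.1054 × (15.856 μs) = 33.4 μs

Δt' ≈ 33.4 μs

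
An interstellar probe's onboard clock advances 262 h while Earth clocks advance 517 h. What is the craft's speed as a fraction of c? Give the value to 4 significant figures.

γ = Δt/τ₀ = 517/262 = 1.97328
β = √(1 − 1/γ²) = √(1 − 1/1.97328²) = 0.8621

β ≈ 0.8621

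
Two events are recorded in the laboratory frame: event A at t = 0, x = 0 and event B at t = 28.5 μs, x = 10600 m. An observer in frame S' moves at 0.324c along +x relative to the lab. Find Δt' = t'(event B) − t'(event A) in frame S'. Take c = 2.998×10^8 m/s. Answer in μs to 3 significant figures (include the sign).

γ = 1/√(1 − 0.324²) = 1.0570
Δt' = γ(Δt − vΔx/c²) = 1.0570 × (28.5 μs − 0.324×10600 m / (2.998×10^8 m/s))
= 1.0570 × (17.044 μs) = 18.0 μs

Δt' ≈ 18.0 μs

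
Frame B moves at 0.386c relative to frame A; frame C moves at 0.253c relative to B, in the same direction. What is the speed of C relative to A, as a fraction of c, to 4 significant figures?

u ≈ 0.5821c

Compose boost 2: (0.253 + 0.386)/(1 + 0.253×0.386) = 0.6390/1.09766 = 0.5821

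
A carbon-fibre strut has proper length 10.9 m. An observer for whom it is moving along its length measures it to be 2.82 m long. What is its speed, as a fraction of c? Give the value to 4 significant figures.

β ≈ 0.9660

γ = L₀/L = 10.9/2.82 = 3.86525
β = √(1 − 1/γ²) = 0.9660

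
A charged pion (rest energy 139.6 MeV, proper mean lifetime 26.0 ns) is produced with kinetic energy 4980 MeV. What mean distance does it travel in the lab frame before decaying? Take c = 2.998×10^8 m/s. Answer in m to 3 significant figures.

γ = 1 + K/(m₀c²) = 1 + 4980/139.6 = 36.673
β = √(1 − 1/γ²) = 0.99963
Dilated lifetime: γτ₀ = 36.673 × 26.0 ns = 953.51 ns
d = βc·γτ₀ = 0.99963 × (2.998×10^8 m/s) × 9.5351×10^-7 s = 286 m

d ≈ 286 m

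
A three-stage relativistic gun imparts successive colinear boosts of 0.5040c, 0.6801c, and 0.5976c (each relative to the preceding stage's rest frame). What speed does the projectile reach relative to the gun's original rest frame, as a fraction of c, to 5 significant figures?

Compose boost 2: (0.6801 + 0.5040)/(1 + 0.6801×0.5040) = 1.1841/1.342770 = 0.8818336
Compose boost 3: (0.5976 + 0.8818336)/(1 + 0.5976×0.8818336) = 1.479434/1.526984 = 0.96886

u ≈ 0.96886c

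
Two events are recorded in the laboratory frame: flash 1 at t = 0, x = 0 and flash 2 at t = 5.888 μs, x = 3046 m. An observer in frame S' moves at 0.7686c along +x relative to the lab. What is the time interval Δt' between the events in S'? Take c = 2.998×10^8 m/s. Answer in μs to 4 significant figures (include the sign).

γ = 1/√(1 − 0.7686²) = 1.56316
Δt' = γ(Δt − vΔx/c²) = 1.56316 × (5.888 μs − 0.7686×3046 m / (2.998×10^8 m/s))
= 1.56316 × (-1.92106 μs) = -3.003 μs

Δt' ≈ -3.003 μs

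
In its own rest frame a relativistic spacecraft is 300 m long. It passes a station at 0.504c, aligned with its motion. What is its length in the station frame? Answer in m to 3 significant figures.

L ≈ 259 m

γ = 1/√(1 − 0.504²) = 1.1578
Length contraction: L = L₀/γ = 300/1.1578 = 259 m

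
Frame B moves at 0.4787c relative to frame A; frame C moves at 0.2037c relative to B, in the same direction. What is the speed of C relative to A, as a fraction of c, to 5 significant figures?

Compose boost 2: (0.2037 + 0.4787)/(1 + 0.2037×0.4787) = 0.68240/1.097511 = 0.62177

u ≈ 0.62177c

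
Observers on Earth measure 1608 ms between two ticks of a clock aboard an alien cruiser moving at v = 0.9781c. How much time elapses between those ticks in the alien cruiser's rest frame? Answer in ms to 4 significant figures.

τ₀ ≈ 334.7 ms

γ = 1/√(1 − 0.9781²) = 4.80456
Proper time: τ₀ = Δt/γ = 1608/4.80456 = 334.7 ms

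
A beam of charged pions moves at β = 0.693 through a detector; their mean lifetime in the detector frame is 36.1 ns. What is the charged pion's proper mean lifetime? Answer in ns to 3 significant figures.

τ₀ ≈ 26.0 ns

γ = 1/√(1 − 0.693²) = 1.3871
Proper time: τ₀ = Δt/γ = 36.1/1.3871 = 26.0 ns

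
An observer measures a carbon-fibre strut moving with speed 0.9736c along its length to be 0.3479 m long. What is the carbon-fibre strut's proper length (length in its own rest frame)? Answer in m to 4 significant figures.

L₀ ≈ 1.524 m

γ = 1/√(1 − 0.9736²) = 4.38095
L₀ = γL = 4.38095 × 0.3479 = 1.524 m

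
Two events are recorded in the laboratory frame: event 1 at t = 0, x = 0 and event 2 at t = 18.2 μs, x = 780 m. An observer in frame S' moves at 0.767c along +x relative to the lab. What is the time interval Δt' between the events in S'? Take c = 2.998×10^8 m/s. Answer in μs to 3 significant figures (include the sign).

Δt' ≈ 25.3 μs

γ = 1/√(1 − 0.767²) = 1.5585
Δt' = γ(Δt − vΔx/c²) = 1.5585 × (18.2 μs − 0.767×780 m / (2.998×10^8 m/s))
= 1.5585 × (16.204 μs) = 25.3 μs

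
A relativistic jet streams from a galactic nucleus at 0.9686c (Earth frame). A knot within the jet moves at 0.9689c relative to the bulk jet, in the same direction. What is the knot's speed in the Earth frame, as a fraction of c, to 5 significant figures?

u ≈ 0.99950c

Relativistic velocity addition: u = (u' + v)/(1 + u'v/c²)
= (0.9689 + 0.9686)/(1 + 0.9689×0.9686) = 1.9375/1.938477 = 0.99950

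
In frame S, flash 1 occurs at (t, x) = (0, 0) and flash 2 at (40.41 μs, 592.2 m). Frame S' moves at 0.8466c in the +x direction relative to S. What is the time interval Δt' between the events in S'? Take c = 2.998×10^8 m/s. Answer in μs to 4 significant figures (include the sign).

Δt' ≈ 72.78 μs

γ = 1/√(1 − 0.8466²) = 1.87889
Δt' = γ(Δt − vΔx/c²) = 1.87889 × (40.41 μs − 0.8466×592.2 m / (2.998×10^8 m/s))
= 1.87889 × (38.7377 μs) = 72.78 μs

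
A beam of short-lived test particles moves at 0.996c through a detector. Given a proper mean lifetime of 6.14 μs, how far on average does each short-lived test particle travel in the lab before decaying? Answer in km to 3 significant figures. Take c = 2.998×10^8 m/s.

γ = 1/√(1 − 0.996²) = 11.192
Dilated lifetime: Δt = γτ₀ = 11.192 × 6.14 μs = 68.716 μs
d = vΔt = 0.996c × 68.716 μs = 2.9860×10^8 m/s × 6.8716×10^-5 s = 20.5 km

d ≈ 20.5 km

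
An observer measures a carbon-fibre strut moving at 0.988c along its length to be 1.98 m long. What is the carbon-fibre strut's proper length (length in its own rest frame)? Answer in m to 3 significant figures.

L₀ ≈ 12.8 m

γ = 1/√(1 − 0.988²) = 6.4744
L₀ = γL = 6.4744 × 1.98 = 12.8 m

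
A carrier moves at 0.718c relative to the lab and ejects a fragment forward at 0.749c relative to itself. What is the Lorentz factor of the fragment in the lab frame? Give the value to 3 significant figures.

γ ≈ 3.33

u_lab = (0.749 + 0.718)/(1 + 0.749×0.718) = 1.467/1.53778 = 0.953971
γ = 1/√(1 − 0.953971²) = 3.33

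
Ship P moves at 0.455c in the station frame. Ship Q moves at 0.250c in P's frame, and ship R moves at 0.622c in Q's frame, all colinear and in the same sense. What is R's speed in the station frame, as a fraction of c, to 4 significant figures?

Compose boost 2: (0.250 + 0.455)/(1 + 0.250×0.455) = 0.7050/1.11375 = 0.632997
Compose boost 3: (0.622 + 0.632997)/(1 + 0.622×0.632997) = 1.25500/1.39372 = 0.9005

u ≈ 0.9005c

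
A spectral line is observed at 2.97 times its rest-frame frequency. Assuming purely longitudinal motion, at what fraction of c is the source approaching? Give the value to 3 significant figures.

β ≈ 0.796

f_obs/f_src = √((1+β)/(1−β)) = 2.97  ⇒  (1+β)/(1−β) = 8.8209
β = |1 − D²|/(1 + D²) = |1 − 8.8209|/(1 + 8.8209) = 0.796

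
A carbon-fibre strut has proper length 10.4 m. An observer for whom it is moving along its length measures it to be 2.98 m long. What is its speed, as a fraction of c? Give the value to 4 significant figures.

γ = L₀/L = 10.4/2.98 = 3.48993
β = √(1 − 1/γ²) = 0.9581

β ≈ 0.9581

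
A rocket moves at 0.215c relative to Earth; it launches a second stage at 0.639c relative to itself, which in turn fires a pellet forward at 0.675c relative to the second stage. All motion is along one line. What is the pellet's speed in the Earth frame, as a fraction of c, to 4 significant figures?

u ≈ 0.9463c

Compose boost 2: (0.639 + 0.215)/(1 + 0.639×0.215) = 0.8540/1.13739 = 0.750845
Compose boost 3: (0.675 + 0.750845)/(1 + 0.675×0.750845) = 1.42585/1.50682 = 0.9463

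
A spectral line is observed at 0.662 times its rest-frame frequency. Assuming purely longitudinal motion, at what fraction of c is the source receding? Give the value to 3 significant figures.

f_obs/f_src = √((1−β)/(1+β)) = 0.662  ⇒  (1−β)/(1+β) = 0.43824
β = |1 − D²|/(1 + D²) = |1 − 0.43824|/(1 + 0.43824) = 0.391

β ≈ 0.391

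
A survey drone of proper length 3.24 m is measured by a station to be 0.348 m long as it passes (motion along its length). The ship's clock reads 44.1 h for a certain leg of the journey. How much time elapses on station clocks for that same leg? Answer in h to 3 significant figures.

Length contraction ⇒ γ = L₀/L = 3.24/0.348 = 9.3103
Time dilation: Δt = γτ₀ = 9.3103 × 44.1 h = 411 h

Δt ≈ 411 h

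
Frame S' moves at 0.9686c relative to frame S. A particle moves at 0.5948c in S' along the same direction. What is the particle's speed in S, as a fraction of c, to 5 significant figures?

Relativistic velocity addition: u = (u' + v)/(1 + u'v/c²)
= (0.5948 + 0.9686)/(1 + 0.5948×0.9686) = 1.5634/1.576123 = 0.99193

u ≈ 0.99193c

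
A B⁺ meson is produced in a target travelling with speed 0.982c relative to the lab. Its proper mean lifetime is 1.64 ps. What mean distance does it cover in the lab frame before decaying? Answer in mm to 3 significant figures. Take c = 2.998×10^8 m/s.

γ = 1/√(1 − 0.982²) = 5.2943
Dilated lifetime: Δt = γτ₀ = 5.2943 × 1.64 ps = 8.6827 ps
d = vΔt = 0.982c × 8.6827 ps = 2.9440×10^8 m/s × 8.6827×10^-12 s = 2.56 mm

d ≈ 2.56 mm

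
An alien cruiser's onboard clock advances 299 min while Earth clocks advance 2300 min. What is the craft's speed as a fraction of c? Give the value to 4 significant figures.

β ≈ 0.9915

γ = Δt/τ₀ = 2300/299 = 7.69231
β = √(1 − 1/γ²) = √(1 − 1/7.69231²) = 0.9915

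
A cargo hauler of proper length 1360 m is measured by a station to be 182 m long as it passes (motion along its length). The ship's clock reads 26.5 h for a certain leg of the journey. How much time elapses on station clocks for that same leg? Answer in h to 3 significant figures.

Δt ≈ 198 h

Length contraction ⇒ γ = L₀/L = 1360/182 = 7.4725
Time dilation: Δt = γτ₀ = 7.4725 × 26.5 h = 198 h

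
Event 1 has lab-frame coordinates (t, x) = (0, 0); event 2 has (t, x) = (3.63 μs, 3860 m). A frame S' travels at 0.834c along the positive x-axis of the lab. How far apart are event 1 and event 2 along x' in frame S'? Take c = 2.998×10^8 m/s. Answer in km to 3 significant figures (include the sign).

Δx' ≈ 5.35 km

γ = 1/√(1 − 0.834²) = 1.8124
Δx' = γ(Δx − vΔt) = 1.8124 × (3860 m − 0.834×(2.998×10^8 m/s)×3.63×10^-6 s)
= 1.8124 × (2952.4 m) = 5.35 km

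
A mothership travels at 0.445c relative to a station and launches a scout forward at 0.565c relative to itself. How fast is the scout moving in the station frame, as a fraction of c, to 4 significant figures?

Compose boost 2: (0.565 + 0.445)/(1 + 0.565×0.445) = 1.010/1.25143 = 0.8071

u ≈ 0.8071c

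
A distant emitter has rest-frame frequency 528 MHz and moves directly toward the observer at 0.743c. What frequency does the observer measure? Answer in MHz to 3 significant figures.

f_obs ≈ 1380 MHz

Relativistic Doppler: f_obs = f_src √((1+β)/(1−β))
= 528 × √(1.7430/0.25700) = 528 × 2.6042 = 1380 MHz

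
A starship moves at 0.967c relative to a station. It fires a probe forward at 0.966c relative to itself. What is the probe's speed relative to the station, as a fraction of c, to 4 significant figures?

u ≈ 0.9994c

Relativistic velocity addition: u = (u' + v)/(1 + u'v/c²)
= (0.966 + 0.967)/(1 + 0.966×0.967) = 1.933/1.93412 = 0.9994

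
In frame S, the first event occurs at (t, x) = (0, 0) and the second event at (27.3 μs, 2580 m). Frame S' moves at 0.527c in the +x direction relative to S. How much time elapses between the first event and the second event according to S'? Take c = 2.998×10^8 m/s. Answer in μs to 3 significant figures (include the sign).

γ = 1/√(1 − 0.527²) = 1.1767
Δt' = γ(Δt − vΔx/c²) = 1.1767 × (27.3 μs − 0.527×2580 m / (2.998×10^8 m/s))
= 1.1767 × (22.765 μs) = 26.8 μs

Δt' ≈ 26.8 μs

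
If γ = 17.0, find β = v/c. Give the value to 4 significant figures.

β = √(1 − 1/γ²) = √(1 − 1/17.0²) = √(0.996540) = 0.9983

β ≈ 0.9983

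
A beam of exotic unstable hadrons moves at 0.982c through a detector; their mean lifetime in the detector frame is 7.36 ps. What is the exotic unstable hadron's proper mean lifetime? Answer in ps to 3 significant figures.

γ = 1/√(1 − 0.982²) = 5.2943
Proper time: τ₀ = Δt/γ = 7.36/5.2943 = 1.39 ps

τ₀ ≈ 1.39 ps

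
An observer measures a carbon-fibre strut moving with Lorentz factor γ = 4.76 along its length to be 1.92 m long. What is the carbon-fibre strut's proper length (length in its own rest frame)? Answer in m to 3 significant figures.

γ = 4.76 (given)
L₀ = γL = 4.76 × 1.92 = 9.14 m

L₀ ≈ 9.14 m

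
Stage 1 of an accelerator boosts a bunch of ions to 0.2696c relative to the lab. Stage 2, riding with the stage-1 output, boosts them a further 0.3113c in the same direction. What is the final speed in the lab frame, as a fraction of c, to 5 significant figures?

Compose boost 2: (0.3113 + 0.2696)/(1 + 0.3113×0.2696) = 0.58090/1.083926 = 0.53592

u ≈ 0.53592c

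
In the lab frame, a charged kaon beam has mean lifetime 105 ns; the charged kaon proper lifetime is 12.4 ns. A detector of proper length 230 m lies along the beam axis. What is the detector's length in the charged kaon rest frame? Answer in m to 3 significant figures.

Time dilation ⇒ γ = Δt/τ₀ = 105/12.4 = 8.4677
Length contraction: L = L₀/γ = 230/8.4677 = 27.2 m

L ≈ 27.2 m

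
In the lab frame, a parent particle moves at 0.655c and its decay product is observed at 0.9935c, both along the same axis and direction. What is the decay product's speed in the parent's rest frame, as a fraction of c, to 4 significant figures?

Inverse velocity addition: u' = (u − v)/(1 − uv/c²)
= (0.9935 − 0.655)/(1 − 0.9935×0.655) = 0.3385/0.349257 = 0.9692

u' ≈ 0.9692c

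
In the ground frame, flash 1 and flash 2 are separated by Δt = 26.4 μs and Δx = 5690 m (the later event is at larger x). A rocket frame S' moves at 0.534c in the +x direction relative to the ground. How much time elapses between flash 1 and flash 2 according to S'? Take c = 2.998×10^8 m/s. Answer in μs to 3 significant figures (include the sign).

γ = 1/√(1 − 0.534²) = 1.1828
Δt' = γ(Δt − vΔx/c²) = 1.1828 × (26.4 μs − 0.534×5690 m / (2.998×10^8 m/s))
= 1.1828 × (16.265 μs) = 19.2 μs

Δt' ≈ 19.2 μs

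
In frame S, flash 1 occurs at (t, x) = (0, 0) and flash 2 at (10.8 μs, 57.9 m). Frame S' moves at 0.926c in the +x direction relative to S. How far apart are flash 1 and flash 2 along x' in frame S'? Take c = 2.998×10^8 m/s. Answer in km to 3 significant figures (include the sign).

γ = 1/√(1 − 0.926²) = 2.6488
Δx' = γ(Δx − vΔt) = 2.6488 × (57.9 m − 0.926×(2.998×10^8 m/s)×10.8×10^-6 s)
= 2.6488 × (-2940.3 m) = -7.79 km

Δx' ≈ -7.79 km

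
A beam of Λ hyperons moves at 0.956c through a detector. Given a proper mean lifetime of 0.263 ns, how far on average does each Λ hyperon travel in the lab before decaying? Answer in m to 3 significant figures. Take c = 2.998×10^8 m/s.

d ≈ 0.257 m

γ = 1/√(1 − 0.956²) = 3.4087
Dilated lifetime: Δt = γτ₀ = 3.4087 × 0.263 ns = 0.89649 ns
d = vΔt = 0.956c × 0.89649 ns = 2.8661×10^8 m/s × 8.9649×10^-10 s = 0.257 m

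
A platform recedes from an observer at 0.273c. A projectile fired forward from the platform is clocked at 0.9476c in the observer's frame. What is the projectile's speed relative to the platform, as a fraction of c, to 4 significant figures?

u' ≈ 0.9100c

Inverse velocity addition: u' = (u − v)/(1 − uv/c²)
= (0.9476 − 0.273)/(1 − 0.9476×0.273) = 0.6746/0.741305 = 0.9100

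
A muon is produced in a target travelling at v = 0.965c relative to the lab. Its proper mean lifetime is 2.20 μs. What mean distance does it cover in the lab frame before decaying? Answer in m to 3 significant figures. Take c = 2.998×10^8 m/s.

γ = 1/√(1 − 0.965²) = 3.8132
Dilated lifetime: Δt = γτ₀ = 3.8132 × 2.20 μs = 8.3889 μs
d = vΔt = 0.965c × 8.3889 μs = 2.8931×10^8 m/s × 8.3889×10^-6 s = 2430 m

d ≈ 2430 m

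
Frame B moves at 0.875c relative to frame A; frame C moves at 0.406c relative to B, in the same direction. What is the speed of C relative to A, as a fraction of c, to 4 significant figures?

u ≈ 0.9452c

Compose boost 2: (0.406 + 0.875)/(1 + 0.406×0.875) = 1.281/1.35525 = 0.9452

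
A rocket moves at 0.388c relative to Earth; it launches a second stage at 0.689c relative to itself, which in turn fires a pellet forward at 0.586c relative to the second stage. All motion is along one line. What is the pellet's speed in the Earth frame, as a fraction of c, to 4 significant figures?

u ≈ 0.9585c

Compose boost 2: (0.689 + 0.388)/(1 + 0.689×0.388) = 1.077/1.26733 = 0.849817
Compose boost 3: (0.586 + 0.849817)/(1 + 0.586×0.849817) = 1.43582/1.49799 = 0.9585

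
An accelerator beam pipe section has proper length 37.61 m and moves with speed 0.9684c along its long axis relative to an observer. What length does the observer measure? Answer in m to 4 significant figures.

L ≈ 9.380 m

γ = 1/√(1 − 0.9684²) = 4.00959
Length contraction: L = L₀/γ = 37.61/4.00959 = 9.380 m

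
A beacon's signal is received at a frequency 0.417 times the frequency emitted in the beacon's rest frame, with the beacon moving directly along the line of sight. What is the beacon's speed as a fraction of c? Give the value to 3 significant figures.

β ≈ 0.704

f_obs/f_src = √((1−β)/(1+β)) = 0.417  ⇒  (1−β)/(1+β) = 0.17389
β = |1 − D²|/(1 + D²) = |1 − 0.17389|/(1 + 0.17389) = 0.704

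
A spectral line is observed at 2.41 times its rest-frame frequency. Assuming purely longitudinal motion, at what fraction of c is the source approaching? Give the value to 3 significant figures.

β ≈ 0.706

f_obs/f_src = √((1+β)/(1−β)) = 2.41  ⇒  (1+β)/(1−β) = 5.8081
β = |1 − D²|/(1 + D²) = |1 − 5.8081|/(1 + 5.8081) = 0.706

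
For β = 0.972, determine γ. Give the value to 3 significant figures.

γ = 1/√(1 − β²) = 1/√(1 − 0.972²) = 1/√(0.055216) = 4.26

γ ≈ 4.26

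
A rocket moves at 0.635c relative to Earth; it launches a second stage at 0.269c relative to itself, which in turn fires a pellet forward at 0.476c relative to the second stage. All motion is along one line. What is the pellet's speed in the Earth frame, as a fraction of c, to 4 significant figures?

Compose boost 2: (0.269 + 0.635)/(1 + 0.269×0.635) = 0.9040/1.17081 = 0.772112
Compose boost 3: (0.476 + 0.772112)/(1 + 0.476×0.772112) = 1.24811/1.36753 = 0.9127

u ≈ 0.9127c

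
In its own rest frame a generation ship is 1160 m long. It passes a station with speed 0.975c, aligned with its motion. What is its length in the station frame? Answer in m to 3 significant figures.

γ = 1/√(1 − 0.975²) = 4.5004
Length contraction: L = L₀/γ = 1160/4.5004 = 258 m

L ≈ 258 m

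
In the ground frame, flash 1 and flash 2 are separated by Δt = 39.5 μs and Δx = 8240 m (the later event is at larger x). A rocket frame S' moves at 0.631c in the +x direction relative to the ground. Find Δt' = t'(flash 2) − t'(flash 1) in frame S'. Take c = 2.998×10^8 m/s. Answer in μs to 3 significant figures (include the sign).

γ = 1/√(1 − 0.631²) = 1.2890
Δt' = γ(Δt − vΔx/c²) = 1.2890 × (39.5 μs − 0.631×8240 m / (2.998×10^8 m/s))
= 1.2890 × (22.157 μs) = 28.6 μs

Δt' ≈ 28.6 μs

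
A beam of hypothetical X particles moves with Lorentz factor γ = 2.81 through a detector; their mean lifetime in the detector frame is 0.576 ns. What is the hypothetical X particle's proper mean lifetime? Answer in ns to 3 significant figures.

γ = 2.81 (given)
Proper time: τ₀ = Δt/γ = 0.576/2.81 = 0.205 ns

τ₀ ≈ 0.205 ns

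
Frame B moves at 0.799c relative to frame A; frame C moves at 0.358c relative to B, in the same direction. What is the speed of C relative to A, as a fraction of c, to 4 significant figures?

u ≈ 0.8997c

Compose boost 2: (0.358 + 0.799)/(1 + 0.358×0.799) = 1.157/1.28604 = 0.8997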